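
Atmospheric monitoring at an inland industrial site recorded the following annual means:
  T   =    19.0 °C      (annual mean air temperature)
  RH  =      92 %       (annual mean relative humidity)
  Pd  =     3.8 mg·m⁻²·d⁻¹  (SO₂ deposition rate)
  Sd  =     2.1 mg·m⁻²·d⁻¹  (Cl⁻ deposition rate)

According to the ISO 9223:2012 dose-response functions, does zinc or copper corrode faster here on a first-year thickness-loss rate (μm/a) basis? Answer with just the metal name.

zinc: f(T) = -0.071·(T−10) [T>10 °C] = -0.6390
  Pd branch = 0.0129·Pd^0.44·e^(0.046·RH+f) = 0.8436 μm/a
  Sd branch = 0.0175·Sd^0.57·e^(0.008·RH+0.085·T) = 0.2804 μm/a
  sum: 0.8436 + 0.2804 → r_corr = 1.124 μm/a
copper: temperature factor f = -0.080·(9.0) = -0.7200
  SO₂ term: 0.0053·3.8^0.26·exp(0.059·92-0.7200) = 0.8311
  Cl⁻ term: 0.01025·2.1^0.27·exp(0.036·92+0.049·19.0) = 0.8718
  r_corr = 0.8311 + 0.8718 = 1.703 μm/a
Ordering by μm/a: copper (1.7) > zinc (1.12)

copper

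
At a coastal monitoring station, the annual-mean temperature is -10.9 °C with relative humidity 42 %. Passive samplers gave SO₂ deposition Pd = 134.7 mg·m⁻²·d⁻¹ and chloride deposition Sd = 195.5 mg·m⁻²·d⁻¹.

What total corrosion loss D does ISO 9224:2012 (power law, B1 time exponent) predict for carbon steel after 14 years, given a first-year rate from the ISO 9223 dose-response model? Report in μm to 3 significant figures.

carbon steel: T≤10 °C ⇒ hinge +0.150·(-10.9−10) = -3.1350
  sulphur-dioxide contribution → 2.283 μm/a
  chloride contribution → 6.945 μm/a
  total first-year rate 9.228 μm/a
Long-term exponent b (ISO 9224 Table 2, B1) = 0.523
  D(14) = 9.228 × 14^0.523 = 9.228 × 3.976 = 36.69 μm

D(14) = 36.7 μm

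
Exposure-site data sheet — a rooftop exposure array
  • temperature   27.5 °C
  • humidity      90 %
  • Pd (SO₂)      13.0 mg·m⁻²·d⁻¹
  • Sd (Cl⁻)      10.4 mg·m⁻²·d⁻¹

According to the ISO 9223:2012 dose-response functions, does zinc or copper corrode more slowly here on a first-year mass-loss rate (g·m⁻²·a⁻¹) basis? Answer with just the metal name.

zinc

zinc: temperature factor f = -0.071·(17.5) = -1.2425
  Pd branch = 0.0129·Pd^0.44·e^(0.046·RH+f) = 0.7229 μm/a
  Sd branch = 0.0175·Sd^0.57·e^(0.008·RH+0.085·T) = 1.414 μm/a
  r_corr = 0.7229 + 1.414 = 2.137 μm/a
  mass loss = 2.137 μm/a × 7.14 g/cm³ = 15.26 g·m⁻²·a⁻¹
copper: T>10 °C ⇒ hinge -0.080·(27.5−10) = -1.4000
  SO₂ term: 0.0053·13.0^0.26·exp(0.059·90-1.4000) = 0.5152
  Sd branch = 0.01025·Sd^0.27·e^(0.036·RH+0.049·T) = 1.895 μm/a
  sum: 0.5152 + 1.895 → r_corr = 2.41 μm/a
  mass loss = 2.41 μm/a × 8.96 g/cm³ = 21.6 g·m⁻²·a⁻¹
Ordering by g·m⁻²·a⁻¹: copper (21.6) > zinc (15.3)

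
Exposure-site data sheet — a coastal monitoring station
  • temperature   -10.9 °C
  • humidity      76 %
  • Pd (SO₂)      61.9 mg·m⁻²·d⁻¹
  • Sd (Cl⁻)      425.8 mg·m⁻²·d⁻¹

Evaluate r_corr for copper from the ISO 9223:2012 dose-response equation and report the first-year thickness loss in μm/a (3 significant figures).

copper: temperature factor f = +0.126·(-20.9) = -2.6334
  sulphur-dioxide contribution → 0.09859 μm/a
  chloride contribution → 0.4752 μm/a
  ⇒ r_corr(copper) = 0.5738 μm/a

r_corr = 0.574 μm/a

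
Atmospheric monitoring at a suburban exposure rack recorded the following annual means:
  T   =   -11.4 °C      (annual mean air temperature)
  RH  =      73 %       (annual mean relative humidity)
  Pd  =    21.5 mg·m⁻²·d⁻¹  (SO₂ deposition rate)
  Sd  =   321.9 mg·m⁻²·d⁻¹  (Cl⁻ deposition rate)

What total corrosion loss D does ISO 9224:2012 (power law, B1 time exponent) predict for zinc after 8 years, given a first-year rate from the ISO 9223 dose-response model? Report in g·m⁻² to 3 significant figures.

zinc: f(T) = +0.038·(T−10) [T≤10 °C] = -0.8132
  sulphur-dioxide contribution → 0.634 μm/a
  chloride contribution → 0.3201 μm/a
  total first-year rate 0.954 μm/a
ISO 9224: D(t) = r_corr · t^b with b = 0.813 (zinc, B1)
  D(8) = 0.954 × 8^0.813 = 0.954 × 5.423 = 5.173 μm
  Mass loss = 5.173 μm × 7.14 g/cm³ = 36.94 g·m⁻²

D(8) = 36.9 g·m⁻²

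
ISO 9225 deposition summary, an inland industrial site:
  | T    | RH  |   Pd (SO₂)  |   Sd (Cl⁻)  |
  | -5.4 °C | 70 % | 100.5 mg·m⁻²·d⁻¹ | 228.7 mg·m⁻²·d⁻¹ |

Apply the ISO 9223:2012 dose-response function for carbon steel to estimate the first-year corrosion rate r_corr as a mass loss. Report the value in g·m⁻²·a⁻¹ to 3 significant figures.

carbon steel: f(T) = +0.150·(T−10) [T≤10 °C] = -2.3100
  SO₂ term: 1.77·100.5^0.52·exp(0.02·70-2.3100) = 7.832
  Sd branch = 0.102·Sd^0.62·e^(0.033·RH+0.04·T) = 24.03 μm/a
  sum: 7.832 + 24.03 → r_corr = 31.86 μm/a
Convert to mass loss: 31.86 μm/a × 7.85 g/cm³ = 250.1 g·m⁻²·a⁻¹

r_corr = 250 g·m⁻²·a⁻¹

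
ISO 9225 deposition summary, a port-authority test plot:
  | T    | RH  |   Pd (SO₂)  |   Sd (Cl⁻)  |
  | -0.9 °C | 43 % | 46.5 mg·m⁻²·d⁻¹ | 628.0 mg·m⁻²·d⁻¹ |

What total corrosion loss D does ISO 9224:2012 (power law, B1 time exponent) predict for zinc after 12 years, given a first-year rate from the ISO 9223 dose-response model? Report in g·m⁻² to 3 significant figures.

zinc: f(T) = +0.038·(T−10) [T≤10 °C] = -0.4142
  Pd branch = 0.0129·Pd^0.44·e^(0.046·RH+f) = 0.3337 μm/a
  Cl⁻ term: 0.0175·628.0^0.57·exp(0.008·43+0.085·-0.9) = 0.8996
  sum: 0.3337 + 0.8996 → r_corr = 1.233 μm/a
Long-term exponent b (ISO 9224 Table 2, B1) = 0.813
  D(12) = 1.233 × 12^0.813 = 1.233 × 7.54 = 9.299 μm
  Mass loss = 9.299 μm × 7.14 g/cm³ = 66.4 g·m⁻²

D(12) = 66.4 g·m⁻²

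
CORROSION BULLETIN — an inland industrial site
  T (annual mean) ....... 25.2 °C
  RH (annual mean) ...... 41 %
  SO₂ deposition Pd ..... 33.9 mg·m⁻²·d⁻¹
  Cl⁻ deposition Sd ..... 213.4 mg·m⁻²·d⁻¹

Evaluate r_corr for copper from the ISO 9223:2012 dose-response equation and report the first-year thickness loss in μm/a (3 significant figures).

copper: f(T) = -0.080·(T−10) [T>10 °C] = -1.2160
  sulphur-dioxide contribution → 0.04411 μm/a
  chloride contribution → 0.656 μm/a
  ⇒ r_corr(copper) = 0.7001 μm/a

r_corr = 0.700 μm/a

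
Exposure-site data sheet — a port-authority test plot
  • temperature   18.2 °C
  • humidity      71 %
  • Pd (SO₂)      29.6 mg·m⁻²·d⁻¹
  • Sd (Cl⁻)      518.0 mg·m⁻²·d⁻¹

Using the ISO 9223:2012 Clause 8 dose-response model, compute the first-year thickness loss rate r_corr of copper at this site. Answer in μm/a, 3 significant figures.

copper: temperature factor f = -0.080·(8.2) = -0.6560
  Pd branch = 0.0053·Pd^0.26·e^(0.059·RH+f) = 0.4377 μm/a
  Sd branch = 0.01025·Sd^0.27·e^(0.036·RH+0.049·T) = 1.742 μm/a
  sum: 0.4377 + 1.742 → r_corr = 2.179 μm/a

r_corr = 2.18 μm/a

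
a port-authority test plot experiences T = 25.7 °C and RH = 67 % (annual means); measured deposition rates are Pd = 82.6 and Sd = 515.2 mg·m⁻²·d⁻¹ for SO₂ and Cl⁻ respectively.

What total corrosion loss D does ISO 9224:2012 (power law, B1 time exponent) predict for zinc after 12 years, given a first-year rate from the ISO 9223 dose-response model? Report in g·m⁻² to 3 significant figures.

D(12) = 537 g·m⁻²

zinc: temperature factor f = -0.071·(15.7) = -1.1147
  Pd branch = 0.0129·Pd^0.44·e^(0.046·RH+f) = 0.6434 μm/a
  Cl⁻ term: 0.0175·515.2^0.57·exp(0.008·67+0.085·25.7) = 9.34
  r_corr = 0.6434 + 9.34 = 9.984 μm/a
Power-law: D(12) = r_corr · 12^0.813
  D(12) = 9.984 × 12^0.813 = 9.984 × 7.54 = 75.28 μm
  Mass loss = 75.28 μm × 7.14 g/cm³ = 537.5 g·m⁻²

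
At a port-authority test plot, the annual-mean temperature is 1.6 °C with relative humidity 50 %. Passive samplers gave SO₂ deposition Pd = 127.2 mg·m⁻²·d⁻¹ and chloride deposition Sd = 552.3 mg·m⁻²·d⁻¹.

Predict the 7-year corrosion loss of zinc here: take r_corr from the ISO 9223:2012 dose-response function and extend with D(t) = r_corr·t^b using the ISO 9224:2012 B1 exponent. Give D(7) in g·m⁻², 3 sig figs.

D(7) = 65.4 g·m⁻²

zinc: T≤10 °C ⇒ hinge +0.038·(1.6−10) = -0.3192
  Pd branch = 0.0129·Pd^0.44·e^(0.046·RH+f) = 0.7885 μm/a
  Cl⁻ term: 0.0175·552.3^0.57·exp(0.008·50+0.085·1.6) = 1.094
  sum: 0.7885 + 1.094 → r_corr = 1.882 μm/a
Long-term exponent b (ISO 9224 Table 2, B1) = 0.813
  D(7) = 1.882 × 7^0.813 = 1.882 × 4.865 = 9.156 μm
  Mass loss = 9.156 μm × 7.14 g/cm³ = 65.37 g·m⁻²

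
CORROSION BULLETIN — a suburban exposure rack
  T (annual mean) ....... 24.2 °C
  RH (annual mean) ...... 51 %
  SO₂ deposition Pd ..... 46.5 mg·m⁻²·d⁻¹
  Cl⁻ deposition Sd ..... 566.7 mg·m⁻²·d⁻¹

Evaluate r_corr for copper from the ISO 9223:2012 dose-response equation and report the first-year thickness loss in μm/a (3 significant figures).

r_corr = 1.26 μm/a

copper: T>10 °C ⇒ hinge -0.080·(24.2−10) = -1.1360
  SO₂ term: 0.0053·46.5^0.26·exp(0.059·51-1.1360) = 0.09359
  Cl⁻ term: 0.01025·566.7^0.27·exp(0.036·51+0.049·24.2) = 1.165
  r_corr = 0.09359 + 1.165 = 1.259 μm/a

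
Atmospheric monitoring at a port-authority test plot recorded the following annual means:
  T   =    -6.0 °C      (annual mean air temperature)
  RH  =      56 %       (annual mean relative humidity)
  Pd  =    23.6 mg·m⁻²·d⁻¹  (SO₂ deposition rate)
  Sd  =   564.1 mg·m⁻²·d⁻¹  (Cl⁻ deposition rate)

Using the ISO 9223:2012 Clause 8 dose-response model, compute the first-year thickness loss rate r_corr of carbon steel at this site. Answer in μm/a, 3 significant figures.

r_corr = 28.4 μm/a

carbon steel: temperature factor f = +0.150·(-16.0) = -2.4000
  Pd branch = 1.77·Pd^0.52·e^(0.02·RH+f) = 2.547 μm/a
  Cl⁻ term: 0.102·564.1^0.62·exp(0.033·56+0.04·-6.0) = 25.87
  r_corr = 2.547 + 25.87 = 28.42 μm/a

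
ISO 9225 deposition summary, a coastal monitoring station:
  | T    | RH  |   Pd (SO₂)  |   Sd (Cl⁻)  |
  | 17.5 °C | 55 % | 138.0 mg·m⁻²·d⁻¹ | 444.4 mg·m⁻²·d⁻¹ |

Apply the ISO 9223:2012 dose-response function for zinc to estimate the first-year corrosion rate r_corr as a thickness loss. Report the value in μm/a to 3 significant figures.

r_corr = 4.72 μm/a

zinc: T>10 °C ⇒ hinge -0.071·(17.5−10) = -0.5325
  SO₂ term: 0.0129·138.0^0.44·exp(0.046·55-0.5325) = 0.8311
  Sd branch = 0.0175·Sd^0.57·e^(0.008·RH+0.085·T) = 3.885 μm/a
  r_corr = 0.8311 + 3.885 = 4.716 μm/a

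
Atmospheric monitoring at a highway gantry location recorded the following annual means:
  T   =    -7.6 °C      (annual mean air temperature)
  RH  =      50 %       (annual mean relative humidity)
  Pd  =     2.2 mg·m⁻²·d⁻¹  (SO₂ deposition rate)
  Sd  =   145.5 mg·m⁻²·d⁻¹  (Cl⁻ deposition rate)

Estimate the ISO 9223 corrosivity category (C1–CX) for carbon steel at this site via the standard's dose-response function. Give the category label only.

C2

carbon steel: temperature factor f = +0.150·(-17.6) = -2.6400
  SO₂ term: 1.77·2.2^0.52·exp(0.02·50-2.6400) = 0.5174
  Cl⁻ term: 0.102·145.5^0.62·exp(0.033·50+0.04·-7.6) = 8.593
  r_corr = 0.5174 + 8.593 = 9.11 μm/a
Category bounds: 1.3…25 μm/a bracket r_corr ⇒ C2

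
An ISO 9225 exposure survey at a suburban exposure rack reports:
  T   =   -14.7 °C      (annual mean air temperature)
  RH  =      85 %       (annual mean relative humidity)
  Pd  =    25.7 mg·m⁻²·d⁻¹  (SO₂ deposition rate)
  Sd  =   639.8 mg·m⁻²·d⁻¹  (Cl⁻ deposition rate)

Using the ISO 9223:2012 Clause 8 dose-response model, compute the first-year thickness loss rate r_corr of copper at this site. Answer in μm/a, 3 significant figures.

r_corr = 0.691 μm/a

copper: f(T) = +0.126·(T−10) [T≤10 °C] = -3.1122
  Pd branch = 0.0053·Pd^0.26·e^(0.059·RH+f) = 0.08265 μm/a
  Sd branch = 0.01025·Sd^0.27·e^(0.036·RH+0.049·T) = 0.6088 μm/a
  r_corr = 0.08265 + 0.6088 = 0.6914 μm/a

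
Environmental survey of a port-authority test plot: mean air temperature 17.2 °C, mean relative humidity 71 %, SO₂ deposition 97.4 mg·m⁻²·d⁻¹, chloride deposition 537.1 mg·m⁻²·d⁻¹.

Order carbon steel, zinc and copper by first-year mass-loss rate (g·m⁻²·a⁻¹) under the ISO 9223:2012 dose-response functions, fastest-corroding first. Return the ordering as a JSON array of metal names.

["carbon steel", "zinc", "copper"]

carbon steel: f(T) = -0.054·(T−10) [T>10 °C] = -0.3888
  SO₂ term: 1.77·97.4^0.52·exp(0.02·71-0.3888) = 53.69
  Cl⁻ term: 0.102·537.1^0.62·exp(0.033·71+0.04·17.2) = 104.1
  sum: 53.69 + 104.1 → r_corr = 157.8 μm/a
  mass loss = 157.8 μm/a × 7.85 g/cm³ = 1239 g·m⁻²·a⁻¹
zinc: temperature factor f = -0.071·(7.2) = -0.5112
  SO₂ term: 0.0129·97.4^0.44·exp(0.046·71-0.5112) = 1.52
  Sd branch = 0.0175·Sd^0.57·e^(0.008·RH+0.085·T) = 4.795 μm/a
  sum: 1.52 + 4.795 → r_corr = 6.315 μm/a
  mass loss = 6.315 μm/a × 7.14 g/cm³ = 45.09 g·m⁻²·a⁻¹
copper: temperature factor f = -0.080·(7.2) = -0.5760
  Pd branch = 0.0053·Pd^0.26·e^(0.059·RH+f) = 0.6463 μm/a
  Cl⁻ term: 0.01025·537.1^0.27·exp(0.036·71+0.049·17.2) = 1.675
  sum: 0.6463 + 1.675 → r_corr = 2.321 μm/a
  mass loss = 2.321 μm/a × 8.96 g/cm³ = 20.8 g·m⁻²·a⁻¹
Ordering by g·m⁻²·a⁻¹: carbon steel (1240) > zinc (45.1) > copper (20.8)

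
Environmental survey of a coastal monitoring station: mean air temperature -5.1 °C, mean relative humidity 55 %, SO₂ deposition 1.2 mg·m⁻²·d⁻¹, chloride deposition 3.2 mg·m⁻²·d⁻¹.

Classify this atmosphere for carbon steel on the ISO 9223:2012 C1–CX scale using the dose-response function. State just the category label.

C2

carbon steel: T≤10 °C ⇒ hinge +0.150·(-5.1−10) = -2.2650
  SO₂ term: 1.77·1.2^0.52·exp(0.02·55-2.2650) = 0.607
  Sd branch = 0.102·Sd^0.62·e^(0.033·RH+0.04·T) = 1.051 μm/a
  sum: 0.607 + 1.051 → r_corr = 1.658 μm/a
ISO 9223 Table 2 (carbon steel): 1.3 < 1.66 ≤ 25 μm/a ⇒ C2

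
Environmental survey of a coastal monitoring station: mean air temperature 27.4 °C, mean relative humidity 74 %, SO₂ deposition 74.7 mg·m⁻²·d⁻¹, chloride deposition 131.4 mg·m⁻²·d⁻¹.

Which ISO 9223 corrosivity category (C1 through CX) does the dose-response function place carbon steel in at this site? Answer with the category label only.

C5

carbon steel: T>10 °C ⇒ hinge -0.054·(27.4−10) = -0.9396
  Pd branch = 1.77·Pd^0.52·e^(0.02·RH+f) = 28.63 μm/a
  Cl⁻ term: 0.102·131.4^0.62·exp(0.033·74+0.04·27.4) = 72.22
  sum: 28.63 + 72.22 → r_corr = 100.8 μm/a
Category bounds: 80…200 μm/a bracket r_corr ⇒ C5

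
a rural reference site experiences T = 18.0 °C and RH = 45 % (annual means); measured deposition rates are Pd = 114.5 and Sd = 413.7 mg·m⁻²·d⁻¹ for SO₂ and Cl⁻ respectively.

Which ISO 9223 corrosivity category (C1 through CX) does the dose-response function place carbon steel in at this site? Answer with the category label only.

carbon steel: T>10 °C ⇒ hinge -0.054·(18.0−10) = -0.4320
  SO₂ term: 1.77·114.5^0.52·exp(0.02·45-0.4320) = 33.25
  Sd branch = 0.102·Sd^0.62·e^(0.033·RH+0.04·T) = 38.78 μm/a
  r_corr = 33.25 + 38.78 = 72.03 μm/a
ISO 9223 Table 2 (carbon steel): 50 < 72 ≤ 80 μm/a ⇒ C4

C4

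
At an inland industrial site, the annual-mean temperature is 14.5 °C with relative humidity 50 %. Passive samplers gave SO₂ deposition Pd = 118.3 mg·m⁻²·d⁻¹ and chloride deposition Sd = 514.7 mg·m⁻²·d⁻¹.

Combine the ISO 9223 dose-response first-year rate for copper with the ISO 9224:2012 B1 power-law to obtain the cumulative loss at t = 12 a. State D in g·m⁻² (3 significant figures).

D(12) = 43.5 g·m⁻²

copper: f(T) = -0.080·(T−10) [T>10 °C] = -0.3600
  SO₂ term: 0.0053·118.3^0.26·exp(0.059·50-0.3600) = 0.2444
  Sd branch = 0.01025·Sd^0.27·e^(0.036·RH+0.049·T) = 0.681 μm/a
  sum: 0.2444 + 0.681 → r_corr = 0.9254 μm/a
Power-law: D(12) = r_corr · 12^0.667
  D(12) = 0.9254 × 12^0.667 = 0.9254 × 5.246 = 4.854 μm
  Mass loss = 4.854 μm × 8.96 g/cm³ = 43.49 g·m⁻²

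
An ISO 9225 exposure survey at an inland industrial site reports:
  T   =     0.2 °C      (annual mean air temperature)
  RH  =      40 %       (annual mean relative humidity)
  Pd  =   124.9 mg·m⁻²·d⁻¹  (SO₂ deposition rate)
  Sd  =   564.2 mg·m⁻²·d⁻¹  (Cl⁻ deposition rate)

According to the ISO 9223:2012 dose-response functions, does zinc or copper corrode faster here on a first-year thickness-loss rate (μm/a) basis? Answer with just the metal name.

zinc

zinc: f(T) = +0.038·(T−10) [T≤10 °C] = -0.3724
  SO₂ term: 0.0129·124.9^0.44·exp(0.046·40-0.3724) = 0.4682
  Cl⁻ term: 0.0175·564.2^0.57·exp(0.008·40+0.085·0.2) = 0.9072
  sum: 0.4682 + 0.9072 → r_corr = 1.375 μm/a
copper: temperature factor f = +0.126·(-9.8) = -1.2348
  Pd branch = 0.0053·Pd^0.26·e^(0.059·RH+f) = 0.05729 μm/a
  Sd branch = 0.01025·Sd^0.27·e^(0.036·RH+0.049·T) = 0.2417 μm/a
  sum: 0.05729 + 0.2417 → r_corr = 0.299 μm/a
Ordering by μm/a: zinc (1.38) > copper (0.299)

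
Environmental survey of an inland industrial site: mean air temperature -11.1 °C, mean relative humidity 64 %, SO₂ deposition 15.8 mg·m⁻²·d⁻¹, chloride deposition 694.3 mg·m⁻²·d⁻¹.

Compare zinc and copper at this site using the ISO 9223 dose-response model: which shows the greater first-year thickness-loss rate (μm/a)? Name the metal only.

zinc

zinc: T≤10 °C ⇒ hinge +0.038·(-11.1−10) = -0.8018
  Pd branch = 0.0129·Pd^0.44·e^(0.046·RH+f) = 0.3701 μm/a
  Cl⁻ term: 0.0175·694.3^0.57·exp(0.008·64+0.085·-11.1) = 0.4735
  sum: 0.3701 + 0.4735 → r_corr = 0.8436 μm/a
copper: T≤10 °C ⇒ hinge +0.126·(-11.1−10) = -2.6586
  SO₂ term: 0.0053·15.8^0.26·exp(0.059·64-2.6586) = 0.03321
  Sd branch = 0.01025·Sd^0.27·e^(0.036·RH+0.049·T) = 0.3486 μm/a
  r_corr = 0.03321 + 0.3486 = 0.3818 μm/a
Ordering by μm/a: zinc (0.844) > copper (0.382)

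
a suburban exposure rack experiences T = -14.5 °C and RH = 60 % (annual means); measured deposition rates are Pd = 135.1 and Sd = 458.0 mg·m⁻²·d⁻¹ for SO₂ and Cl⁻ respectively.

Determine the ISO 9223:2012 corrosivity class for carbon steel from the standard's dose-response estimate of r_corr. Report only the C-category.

carbon steel: f(T) = +0.150·(T−10) [T≤10 °C] = -3.6750
  Pd branch = 1.77·Pd^0.52·e^(0.02·RH+f) = 1.91 μm/a
  Cl⁻ term: 0.102·458.0^0.62·exp(0.033·60+0.04·-14.5) = 18.46
  r_corr = 1.91 + 18.46 = 20.37 μm/a
20.4 μm/a falls in (1.3, 25] for carbon steel → category C2

C2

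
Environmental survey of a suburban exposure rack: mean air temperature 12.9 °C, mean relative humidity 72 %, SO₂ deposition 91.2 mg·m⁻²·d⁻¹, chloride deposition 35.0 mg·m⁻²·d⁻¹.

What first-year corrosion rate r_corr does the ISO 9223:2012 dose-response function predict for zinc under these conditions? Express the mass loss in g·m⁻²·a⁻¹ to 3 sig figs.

r_corr = 20.0 g·m⁻²·a⁻¹

zinc: f(T) = -0.071·(T−10) [T>10 °C] = -0.2059
  sulphur-dioxide contribution → 2.099 μm/a
  chloride contribution → 0.7072 μm/a
  total first-year rate 2.806 μm/a
Convert to mass loss: 2.806 μm/a × 7.14 g/cm³ = 20.03 g·m⁻²·a⁻¹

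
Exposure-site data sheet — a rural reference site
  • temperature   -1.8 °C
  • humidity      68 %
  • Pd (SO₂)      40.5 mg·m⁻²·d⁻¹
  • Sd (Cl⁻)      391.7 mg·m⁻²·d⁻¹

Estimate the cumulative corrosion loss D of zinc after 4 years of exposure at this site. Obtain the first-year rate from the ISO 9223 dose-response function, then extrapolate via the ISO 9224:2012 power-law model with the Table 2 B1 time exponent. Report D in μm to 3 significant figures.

D(4) = 5.36 μm

zinc: f(T) = +0.038·(T−10) [T≤10 °C] = -0.4484
  sulphur-dioxide contribution → 0.9585 μm/a
  chloride contribution → 0.7777 μm/a
  total first-year rate 1.736 μm/a
ISO 9224: D(t) = r_corr · t^b with b = 0.813 (zinc, B1)
  D(4) = 1.736 × 4^0.813 = 1.736 × 3.087 = 5.359 μm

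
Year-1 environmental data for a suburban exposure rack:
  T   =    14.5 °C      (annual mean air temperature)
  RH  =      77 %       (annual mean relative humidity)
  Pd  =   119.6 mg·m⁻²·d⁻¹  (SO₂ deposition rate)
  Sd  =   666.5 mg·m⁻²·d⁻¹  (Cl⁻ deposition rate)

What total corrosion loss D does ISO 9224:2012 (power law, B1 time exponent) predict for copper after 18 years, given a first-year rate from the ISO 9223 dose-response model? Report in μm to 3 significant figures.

D(18) = 21.6 μm

copper: T>10 °C ⇒ hinge -0.080·(14.5−10) = -0.3600
  SO₂ term: 0.0053·119.6^0.26·exp(0.059·77-0.3600) = 1.205
  Sd branch = 0.01025·Sd^0.27·e^(0.036·RH+0.049·T) = 1.93 μm/a
  sum: 1.205 + 1.93 → r_corr = 3.136 μm/a
Power-law: D(18) = r_corr · 18^0.667
  D(18) = 3.136 × 18^0.667 = 3.136 × 6.875 = 21.56 μm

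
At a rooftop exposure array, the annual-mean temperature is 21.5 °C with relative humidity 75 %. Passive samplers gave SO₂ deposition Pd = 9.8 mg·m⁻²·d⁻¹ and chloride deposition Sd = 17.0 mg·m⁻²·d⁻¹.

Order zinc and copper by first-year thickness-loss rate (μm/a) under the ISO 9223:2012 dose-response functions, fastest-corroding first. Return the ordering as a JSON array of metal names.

["zinc", "copper"]

zinc: f(T) = -0.071·(T−10) [T>10 °C] = -0.8165
  Pd branch = 0.0129·Pd^0.44·e^(0.046·RH+f) = 0.4903 μm/a
  Cl⁻ term: 0.0175·17.0^0.57·exp(0.008·75+0.085·21.5) = 0.9969
  r_corr = 0.4903 + 0.9969 = 1.487 μm/a
copper: T>10 °C ⇒ hinge -0.080·(21.5−10) = -0.9200
  Pd branch = 0.0053·Pd^0.26·e^(0.059·RH+f) = 0.3193 μm/a
  Cl⁻ term: 0.01025·17.0^0.27·exp(0.036·75+0.049·21.5) = 0.9399
  sum: 0.3193 + 0.9399 → r_corr = 1.259 μm/a
Ordering by μm/a: zinc (1.49) > copper (1.26)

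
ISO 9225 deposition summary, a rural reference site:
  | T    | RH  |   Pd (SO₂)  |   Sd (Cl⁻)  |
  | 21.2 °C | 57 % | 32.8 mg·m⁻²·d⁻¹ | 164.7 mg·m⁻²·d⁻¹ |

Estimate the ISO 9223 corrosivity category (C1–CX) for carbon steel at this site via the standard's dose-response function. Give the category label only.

C4

carbon steel: T>10 °C ⇒ hinge -0.054·(21.2−10) = -0.6048
  sulphur-dioxide contribution → 18.56 μm/a
  chloride contribution → 36.99 μm/a
  ⇒ r_corr(carbon steel) = 55.56 μm/a
55.6 μm/a falls in (50, 80] for carbon steel → category C4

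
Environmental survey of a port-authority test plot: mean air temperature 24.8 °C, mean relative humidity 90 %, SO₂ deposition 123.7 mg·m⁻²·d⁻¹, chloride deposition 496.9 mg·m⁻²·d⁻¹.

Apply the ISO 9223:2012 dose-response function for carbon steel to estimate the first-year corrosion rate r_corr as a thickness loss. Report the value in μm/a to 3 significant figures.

carbon steel: T>10 °C ⇒ hinge -0.054·(24.8−10) = -0.7992
  SO₂ term: 1.77·123.7^0.52·exp(0.02·90-0.7992) = 58.97
  Sd branch = 0.102·Sd^0.62·e^(0.033·RH+0.04·T) = 251.7 μm/a
  r_corr = 58.97 + 251.7 = 310.7 μm/a

r_corr = 311 μm/a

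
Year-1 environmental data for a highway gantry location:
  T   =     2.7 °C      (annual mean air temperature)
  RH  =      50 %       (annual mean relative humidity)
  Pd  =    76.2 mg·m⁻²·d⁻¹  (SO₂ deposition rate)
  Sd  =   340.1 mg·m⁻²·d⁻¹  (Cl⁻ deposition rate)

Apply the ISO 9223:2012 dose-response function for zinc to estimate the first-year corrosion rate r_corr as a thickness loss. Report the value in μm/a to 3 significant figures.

r_corr = 1.57 μm/a

zinc: f(T) = +0.038·(T−10) [T≤10 °C] = -0.2774
  SO₂ term: 0.0129·76.2^0.44·exp(0.046·50-0.2774) = 0.6562
  Cl⁻ term: 0.0175·340.1^0.57·exp(0.008·50+0.085·2.7) = 0.9108
  sum: 0.6562 + 0.9108 → r_corr = 1.567 μm/a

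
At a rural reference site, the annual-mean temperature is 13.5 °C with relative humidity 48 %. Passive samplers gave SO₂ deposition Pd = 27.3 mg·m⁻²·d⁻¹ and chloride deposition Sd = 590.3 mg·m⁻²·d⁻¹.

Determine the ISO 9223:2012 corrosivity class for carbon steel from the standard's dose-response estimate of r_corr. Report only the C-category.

C4

carbon steel: f(T) = -0.054·(T−10) [T>10 °C] = -0.1890
  Pd branch = 1.77·Pd^0.52·e^(0.02·RH+f) = 21.36 μm/a
  Cl⁻ term: 0.102·590.3^0.62·exp(0.033·48+0.04·13.5) = 44.58
  sum: 21.36 + 44.58 → r_corr = 65.94 μm/a
Category bounds: 50…80 μm/a bracket r_corr ⇒ C4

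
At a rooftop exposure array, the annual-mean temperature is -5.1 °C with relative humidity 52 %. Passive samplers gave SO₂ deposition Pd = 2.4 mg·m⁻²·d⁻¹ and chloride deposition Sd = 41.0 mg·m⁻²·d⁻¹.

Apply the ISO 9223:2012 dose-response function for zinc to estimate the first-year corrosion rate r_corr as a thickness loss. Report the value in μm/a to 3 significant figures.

zinc: T≤10 °C ⇒ hinge +0.038·(-5.1−10) = -0.5738
  sulphur-dioxide contribution → 0.1168 μm/a
  chloride contribution → 0.1428 μm/a
  ⇒ r_corr(zinc) = 0.2596 μm/a

r_corr = 0.260 μm/a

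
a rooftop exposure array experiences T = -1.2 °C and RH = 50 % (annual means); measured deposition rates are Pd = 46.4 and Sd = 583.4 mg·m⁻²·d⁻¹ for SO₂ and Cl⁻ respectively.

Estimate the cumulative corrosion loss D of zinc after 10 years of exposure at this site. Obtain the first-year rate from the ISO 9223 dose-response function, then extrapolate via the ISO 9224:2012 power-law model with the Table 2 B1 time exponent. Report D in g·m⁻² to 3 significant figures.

zinc: temperature factor f = +0.038·(-11.2) = -0.4256
  Pd branch = 0.0129·Pd^0.44·e^(0.046·RH+f) = 0.4549 μm/a
  Sd branch = 0.0175·Sd^0.57·e^(0.008·RH+0.085·T) = 0.8893 μm/a
  r_corr = 0.4549 + 0.8893 = 1.344 μm/a
ISO 9224: D(t) = r_corr · t^b with b = 0.813 (zinc, B1)
  D(10) = 1.344 × 10^0.813 = 1.344 × 6.501 = 8.739 μm
  Mass loss = 8.739 μm × 7.14 g/cm³ = 62.4 g·m⁻²

D(10) = 62.4 g·m⁻²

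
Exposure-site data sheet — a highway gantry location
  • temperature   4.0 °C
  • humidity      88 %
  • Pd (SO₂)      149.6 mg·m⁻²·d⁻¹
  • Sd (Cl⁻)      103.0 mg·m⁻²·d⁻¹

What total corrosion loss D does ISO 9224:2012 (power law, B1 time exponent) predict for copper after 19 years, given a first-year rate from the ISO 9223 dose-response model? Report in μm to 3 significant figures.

D(19) = 19.1 μm

copper: f(T) = +0.126·(T−10) [T≤10 °C] = -0.7560
  Pd branch = 0.0053·Pd^0.26·e^(0.059·RH+f) = 1.645 μm/a
  Sd branch = 0.01025·Sd^0.27·e^(0.036·RH+0.049·T) = 1.036 μm/a
  sum: 1.645 + 1.036 → r_corr = 2.681 μm/a
Power-law: D(19) = r_corr · 19^0.667
  D(19) = 2.681 × 19^0.667 = 2.681 × 7.127 = 19.11 μm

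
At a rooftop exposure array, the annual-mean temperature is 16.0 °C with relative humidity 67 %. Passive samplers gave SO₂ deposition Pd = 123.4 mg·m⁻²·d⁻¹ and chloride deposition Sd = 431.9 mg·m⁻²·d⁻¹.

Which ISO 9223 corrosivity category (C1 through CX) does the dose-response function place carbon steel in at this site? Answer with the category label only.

C5

carbon steel: temperature factor f = -0.054·(6.0) = -0.3240
  sulphur-dioxide contribution → 59.8 μm/a
  chloride contribution → 75.98 μm/a
  total first-year rate 135.8 μm/a
ISO 9223 Table 2 (carbon steel): 80 < 136 ≤ 200 μm/a ⇒ C5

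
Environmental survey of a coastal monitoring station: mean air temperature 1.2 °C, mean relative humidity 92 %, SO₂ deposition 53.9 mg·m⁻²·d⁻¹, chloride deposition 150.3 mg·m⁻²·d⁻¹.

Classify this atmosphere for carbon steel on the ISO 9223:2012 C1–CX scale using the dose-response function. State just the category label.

C4

carbon steel: temperature factor f = +0.150·(-8.8) = -1.3200
  SO₂ term: 1.77·53.9^0.52·exp(0.02·92-1.3200) = 23.67
  Sd branch = 0.102·Sd^0.62·e^(0.033·RH+0.04·T) = 49.85 μm/a
  sum: 23.67 + 49.85 → r_corr = 73.52 μm/a
Category bounds: 50…80 μm/a bracket r_corr ⇒ C4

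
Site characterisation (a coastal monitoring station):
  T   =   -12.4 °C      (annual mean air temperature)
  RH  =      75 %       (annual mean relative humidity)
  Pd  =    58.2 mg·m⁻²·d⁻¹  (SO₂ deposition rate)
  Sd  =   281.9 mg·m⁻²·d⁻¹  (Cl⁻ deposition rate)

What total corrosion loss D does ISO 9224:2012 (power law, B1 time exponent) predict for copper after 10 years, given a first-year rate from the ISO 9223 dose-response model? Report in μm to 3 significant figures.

D(10) = 2.12 μm

copper: f(T) = +0.126·(T−10) [T≤10 °C] = -2.8224
  SO₂ term: 0.0053·58.2^0.26·exp(0.059·75-2.8224) = 0.07571
  Sd branch = 0.01025·Sd^0.27·e^(0.036·RH+0.049·T) = 0.381 μm/a
  sum: 0.07571 + 0.381 → r_corr = 0.4567 μm/a
Power-law: D(10) = r_corr · 10^0.667
  D(10) = 0.4567 × 10^0.667 = 0.4567 × 4.645 = 2.122 μm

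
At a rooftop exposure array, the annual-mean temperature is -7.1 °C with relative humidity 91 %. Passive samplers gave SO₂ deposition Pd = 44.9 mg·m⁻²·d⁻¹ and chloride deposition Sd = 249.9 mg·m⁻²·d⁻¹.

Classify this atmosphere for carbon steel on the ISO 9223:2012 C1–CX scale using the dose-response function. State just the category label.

carbon steel: T≤10 °C ⇒ hinge +0.150·(-7.1−10) = -2.5650
  Pd branch = 1.77·Pd^0.52·e^(0.02·RH+f) = 6.076 μm/a
  Cl⁻ term: 0.102·249.9^0.62·exp(0.033·91+0.04·-7.1) = 47.43
  sum: 6.076 + 47.43 → r_corr = 53.51 μm/a
53.5 μm/a falls in (50, 80] for carbon steel → category C4

C4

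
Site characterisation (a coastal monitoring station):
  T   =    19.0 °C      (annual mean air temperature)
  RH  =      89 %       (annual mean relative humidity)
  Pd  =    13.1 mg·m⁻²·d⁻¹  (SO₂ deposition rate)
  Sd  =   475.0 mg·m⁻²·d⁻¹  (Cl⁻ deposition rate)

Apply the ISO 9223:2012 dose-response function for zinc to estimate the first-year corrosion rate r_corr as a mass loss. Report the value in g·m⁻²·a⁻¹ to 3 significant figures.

r_corr = 52.0 g·m⁻²·a⁻¹

zinc: temperature factor f = -0.071·(9.0) = -0.6390
  Pd branch = 0.0129·Pd^0.44·e^(0.046·RH+f) = 1.267 μm/a
  Cl⁻ term: 0.0175·475.0^0.57·exp(0.008·89+0.085·19.0) = 6.017
  sum: 1.267 + 6.017 → r_corr = 7.283 μm/a
Convert to mass loss: 7.283 μm/a × 7.14 g/cm³ = 52 g·m⁻²·a⁻¹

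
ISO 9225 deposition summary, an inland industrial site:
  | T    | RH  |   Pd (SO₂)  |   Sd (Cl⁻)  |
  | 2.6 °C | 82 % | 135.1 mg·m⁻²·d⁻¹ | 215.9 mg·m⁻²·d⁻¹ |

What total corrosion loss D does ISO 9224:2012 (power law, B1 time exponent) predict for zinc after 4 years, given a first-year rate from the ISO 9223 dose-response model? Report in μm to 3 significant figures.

zinc: f(T) = +0.038·(T−10) [T≤10 °C] = -0.2812
  Pd branch = 0.0129·Pd^0.44·e^(0.046·RH+f) = 3.665 μm/a
  Cl⁻ term: 0.0175·215.9^0.57·exp(0.008·82+0.085·2.6) = 0.9004
  r_corr = 3.665 + 0.9004 = 4.566 μm/a
ISO 9224: D(t) = r_corr · t^b with b = 0.813 (zinc, B1)
  D(4) = 4.566 × 4^0.813 = 4.566 × 3.087 = 14.09 μm

D(4) = 14.1 μm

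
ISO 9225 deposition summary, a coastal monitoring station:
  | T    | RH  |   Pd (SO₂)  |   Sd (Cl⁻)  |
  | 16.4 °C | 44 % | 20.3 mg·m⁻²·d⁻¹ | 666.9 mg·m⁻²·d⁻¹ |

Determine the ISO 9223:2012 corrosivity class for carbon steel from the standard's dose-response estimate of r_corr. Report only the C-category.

carbon steel: T>10 °C ⇒ hinge -0.054·(16.4−10) = -0.3456
  sulphur-dioxide contribution → 14.45 μm/a
  chloride contribution → 47.32 μm/a
  total first-year rate 61.77 μm/a
61.8 μm/a falls in (50, 80] for carbon steel → category C4

C4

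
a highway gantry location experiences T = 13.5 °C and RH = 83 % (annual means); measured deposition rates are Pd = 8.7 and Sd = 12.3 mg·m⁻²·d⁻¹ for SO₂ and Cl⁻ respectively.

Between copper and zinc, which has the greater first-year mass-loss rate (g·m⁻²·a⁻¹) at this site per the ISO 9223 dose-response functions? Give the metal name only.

copper: temperature factor f = -0.080·(3.5) = -0.2800
  SO₂ term: 0.0053·8.7^0.26·exp(0.059·83-0.2800) = 0.9412
  Cl⁻ term: 0.01025·12.3^0.27·exp(0.036·83+0.049·13.5) = 0.7762
  sum: 0.9412 + 0.7762 → r_corr = 1.717 μm/a
  mass loss = 1.717 μm/a × 8.96 g/cm³ = 15.39 g·m⁻²·a⁻¹
zinc: T>10 °C ⇒ hinge -0.071·(13.5−10) = -0.2485
  SO₂ term: 0.0129·8.7^0.44·exp(0.046·83-0.2485) = 1.186
  Cl⁻ term: 0.0175·12.3^0.57·exp(0.008·83+0.085·13.5) = 0.4477
  r_corr = 1.186 + 0.4477 = 1.634 μm/a
  mass loss = 1.634 μm/a × 7.14 g/cm³ = 11.67 g·m⁻²·a⁻¹
Ordering by g·m⁻²·a⁻¹: copper (15.4) > zinc (11.7)

copper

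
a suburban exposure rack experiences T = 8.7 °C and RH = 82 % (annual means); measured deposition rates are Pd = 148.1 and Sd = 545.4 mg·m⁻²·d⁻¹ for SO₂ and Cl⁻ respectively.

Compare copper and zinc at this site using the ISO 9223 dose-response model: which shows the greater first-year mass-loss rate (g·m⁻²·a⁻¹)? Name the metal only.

zinc

copper: temperature factor f = +0.126·(-1.3) = -0.1638
  sulphur-dioxide contribution → 2.083 μm/a
  chloride contribution → 1.647 μm/a
  total first-year rate 3.73 μm/a
  mass loss = 3.73 μm/a × 8.96 g/cm³ = 33.42 g·m⁻²·a⁻¹
zinc: f(T) = +0.038·(T−10) [T≤10 °C] = -0.0494
  sulphur-dioxide contribution → 4.812 μm/a
  chloride contribution → 2.565 μm/a
  total first-year rate 7.377 μm/a
  mass loss = 7.377 μm/a × 7.14 g/cm³ = 52.67 g·m⁻²·a⁻¹
Ordering by g·m⁻²·a⁻¹: zinc (52.7) > copper (33.4)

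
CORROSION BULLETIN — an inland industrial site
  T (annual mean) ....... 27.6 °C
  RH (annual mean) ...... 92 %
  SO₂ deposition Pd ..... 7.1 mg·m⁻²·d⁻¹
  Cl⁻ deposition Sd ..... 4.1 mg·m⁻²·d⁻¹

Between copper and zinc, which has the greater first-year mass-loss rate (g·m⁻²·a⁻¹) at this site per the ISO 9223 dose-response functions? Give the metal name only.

copper: temperature factor f = -0.080·(17.6) = -1.4080
  sulphur-dioxide contribution → 0.4914 μm/a
  chloride contribution → 1.592 μm/a
  total first-year rate 2.083 μm/a
  mass loss = 2.083 μm/a × 8.96 g/cm³ = 18.67 g·m⁻²·a⁻¹
zinc: temperature factor f = -0.071·(17.6) = -1.2496
  sulphur-dioxide contribution → 0.6031 μm/a
  chloride contribution → 0.8527 μm/a
  ⇒ r_corr(zinc) = 1.456 μm/a
  mass loss = 1.456 μm/a × 7.14 g/cm³ = 10.39 g·m⁻²·a⁻¹
Ordering by g·m⁻²·a⁻¹: copper (18.7) > zinc (10.4)

copper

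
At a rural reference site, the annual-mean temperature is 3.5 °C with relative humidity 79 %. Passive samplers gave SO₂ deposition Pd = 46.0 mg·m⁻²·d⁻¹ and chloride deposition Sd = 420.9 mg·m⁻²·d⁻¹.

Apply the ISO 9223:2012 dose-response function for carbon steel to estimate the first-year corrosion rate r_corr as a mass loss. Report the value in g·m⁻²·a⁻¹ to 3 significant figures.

carbon steel: f(T) = +0.150·(T−10) [T≤10 °C] = -0.9750
  sulphur-dioxide contribution → 23.73 μm/a
  chloride contribution → 67.39 μm/a
  total first-year rate 91.12 μm/a
Convert to mass loss: 91.12 μm/a × 7.85 g/cm³ = 715.3 g·m⁻²·a⁻¹

r_corr = 715 g·m⁻²·a⁻¹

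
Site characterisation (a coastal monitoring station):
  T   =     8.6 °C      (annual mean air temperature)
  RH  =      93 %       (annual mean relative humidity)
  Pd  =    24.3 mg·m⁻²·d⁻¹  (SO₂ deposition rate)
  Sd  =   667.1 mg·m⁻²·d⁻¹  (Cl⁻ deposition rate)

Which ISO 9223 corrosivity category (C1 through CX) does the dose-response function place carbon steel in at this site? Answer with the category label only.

carbon steel: f(T) = +0.150·(T−10) [T≤10 °C] = -0.2100
  SO₂ term: 1.77·24.3^0.52·exp(0.02·93-0.2100) = 48.43
  Sd branch = 0.102·Sd^0.62·e^(0.033·RH+0.04·T) = 174.5 μm/a
  r_corr = 48.43 + 174.5 = 222.9 μm/a
ISO 9223 Table 2 (carbon steel): 200 < 223 ≤ 700 μm/a ⇒ CX

CX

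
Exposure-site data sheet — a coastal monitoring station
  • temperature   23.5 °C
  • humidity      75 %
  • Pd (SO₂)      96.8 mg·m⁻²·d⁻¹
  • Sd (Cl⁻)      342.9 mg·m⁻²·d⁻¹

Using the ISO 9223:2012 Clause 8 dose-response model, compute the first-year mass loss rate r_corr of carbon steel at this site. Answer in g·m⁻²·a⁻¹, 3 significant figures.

carbon steel: T>10 °C ⇒ hinge -0.054·(23.5−10) = -0.7290
  sulphur-dioxide contribution → 41.25 μm/a
  chloride contribution → 115.7 μm/a
  ⇒ r_corr(carbon steel) = 157 μm/a
Convert to mass loss: 157 μm/a × 7.85 g/cm³ = 1232 g·m⁻²·a⁻¹

r_corr = 1.23e+03 g·m⁻²·a⁻¹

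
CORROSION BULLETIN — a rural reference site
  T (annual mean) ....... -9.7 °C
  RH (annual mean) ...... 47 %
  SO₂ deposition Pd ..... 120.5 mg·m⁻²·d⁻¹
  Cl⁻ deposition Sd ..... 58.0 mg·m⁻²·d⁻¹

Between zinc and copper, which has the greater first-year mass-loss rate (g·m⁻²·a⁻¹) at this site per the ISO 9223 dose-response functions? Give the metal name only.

zinc

zinc: T≤10 °C ⇒ hinge +0.038·(-9.7−10) = -0.7486
  sulphur-dioxide contribution → 0.4366 μm/a
  chloride contribution → 0.1131 μm/a
  ⇒ r_corr(zinc) = 0.5497 μm/a
  mass loss = 0.5497 μm/a × 7.14 g/cm³ = 3.925 g·m⁻²·a⁻¹
copper: f(T) = +0.126·(T−10) [T≤10 °C] = -2.4822
  sulphur-dioxide contribution → 0.02464 μm/a
  chloride contribution → 0.1036 μm/a
  ⇒ r_corr(copper) = 0.1282 μm/a
  mass loss = 0.1282 μm/a × 8.96 g/cm³ = 1.149 g·m⁻²·a⁻¹
Ordering by g·m⁻²·a⁻¹: zinc (3.92) > copper (1.15)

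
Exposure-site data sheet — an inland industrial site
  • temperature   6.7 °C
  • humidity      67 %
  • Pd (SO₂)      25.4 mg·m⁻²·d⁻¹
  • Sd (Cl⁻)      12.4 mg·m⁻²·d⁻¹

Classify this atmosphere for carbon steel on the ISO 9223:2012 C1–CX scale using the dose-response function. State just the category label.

carbon steel: T≤10 °C ⇒ hinge +0.150·(6.7−10) = -0.4950
  sulphur-dioxide contribution → 22.15 μm/a
  chloride contribution → 5.796 μm/a
  ⇒ r_corr(carbon steel) = 27.95 μm/a
ISO 9223 Table 2 (carbon steel): 25 < 28 ≤ 50 μm/a ⇒ C3

C3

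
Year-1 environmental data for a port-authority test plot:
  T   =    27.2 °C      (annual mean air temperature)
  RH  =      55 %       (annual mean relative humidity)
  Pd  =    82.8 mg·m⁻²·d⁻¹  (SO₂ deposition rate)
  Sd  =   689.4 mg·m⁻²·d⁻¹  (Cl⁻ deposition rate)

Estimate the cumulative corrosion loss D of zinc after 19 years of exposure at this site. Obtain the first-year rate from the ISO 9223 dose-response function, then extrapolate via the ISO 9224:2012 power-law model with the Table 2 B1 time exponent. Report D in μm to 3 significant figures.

D(19) = 128 μm

zinc: T>10 °C ⇒ hinge -0.071·(27.2−10) = -1.2212
  SO₂ term: 0.0129·82.8^0.44·exp(0.046·55-1.2212) = 0.3334
  Sd branch = 0.0175·Sd^0.57·e^(0.008·RH+0.085·T) = 11.38 μm/a
  r_corr = 0.3334 + 11.38 = 11.71 μm/a
Long-term exponent b (ISO 9224 Table 2, B1) = 0.813
  D(19) = 11.71 × 19^0.813 = 11.71 × 10.96 = 128.3 μm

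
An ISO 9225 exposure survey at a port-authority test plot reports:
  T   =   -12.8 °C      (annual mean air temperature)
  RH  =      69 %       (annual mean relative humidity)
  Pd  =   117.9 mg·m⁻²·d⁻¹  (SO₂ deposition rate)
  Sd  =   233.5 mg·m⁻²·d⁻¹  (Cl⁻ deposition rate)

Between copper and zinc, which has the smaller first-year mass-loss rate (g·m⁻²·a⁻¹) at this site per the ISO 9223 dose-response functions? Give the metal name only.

copper: T≤10 °C ⇒ hinge +0.126·(-12.8−10) = -2.8728
  sulphur-dioxide contribution → 0.06071 μm/a
  chloride contribution → 0.2861 μm/a
  ⇒ r_corr(copper) = 0.3468 μm/a
  mass loss = 0.3468 μm/a × 8.96 g/cm³ = 3.108 g·m⁻²·a⁻¹
zinc: T≤10 °C ⇒ hinge +0.038·(-12.8−10) = -0.8664
  sulphur-dioxide contribution → 1.057 μm/a
  chloride contribution → 0.2292 μm/a
  total first-year rate 1.287 μm/a
  mass loss = 1.287 μm/a × 7.14 g/cm³ = 9.186 g·m⁻²·a⁻¹
Ordering by g·m⁻²·a⁻¹: zinc (9.19) > copper (3.11)

copper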